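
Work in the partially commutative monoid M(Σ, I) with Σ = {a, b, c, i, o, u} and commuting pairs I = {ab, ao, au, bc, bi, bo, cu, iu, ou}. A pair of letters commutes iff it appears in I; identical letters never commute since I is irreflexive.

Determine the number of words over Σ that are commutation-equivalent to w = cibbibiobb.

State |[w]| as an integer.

252

#0=c has no predecessor
#1=i depends on [0:c]
#2=b has no predecessor
#3=b depends on [2:b]
#4=i depends on [1:i]
#5=b depends on [3:b]
#6=i depends on [4:i]
#7=o depends on [6:i]
#8=b depends on [5:b]
#9=b depends on [8:b]
sources: [0:c, 2:b]
N(rest) = Σ N(rest − s) over sources s of rest; N(one piece) = 1:
  size 1 → [7]=1  [9]=1
  size 2 → [6,7]=1  [7,9]=2  [8,9]=1
  size 3 → [4,6,7]=1  [5,8,9]=1  [6,7,9]=3  [7,8,9]=3
  size 4 → [1,4,6,7]=1  [3,5,8,9]=1  [4,6,7,9]=4  [5,7,8,9]=4  [6,7,8,9]=6
  size 5 → [0,1,4,6,7]=1  [1,4,6,7,9]=5  [2,3,5,8,9]=1  [3,5,7,8,9]=5  [4,6,7,8,9]=10  [5,6,7,8,9]=10
  size 6 → [0,1,4,6,7,9]=6  [1,4,6,7,8,9]=15  [2,3,5,7,8,9]=6  [3,5,6,7,8,9]=15  [4,5,6,7,8,9]=20
  size 7 → [0,1,4,6,7,8,9]=21  [1,4,5,6,7,8,9]=35  [2,3,5,6,7,8,9]=21  [3,4,5,6,7,8,9]=35
  size 8 → [0,1,4,5,6,7,8,9]=56  [1,3,4,5,6,7,8,9]=70  [2,3,4,5,6,7,8,9]=56
  first=0(c) contributes 126
  first=2(b) contributes 126
|[w]| = 252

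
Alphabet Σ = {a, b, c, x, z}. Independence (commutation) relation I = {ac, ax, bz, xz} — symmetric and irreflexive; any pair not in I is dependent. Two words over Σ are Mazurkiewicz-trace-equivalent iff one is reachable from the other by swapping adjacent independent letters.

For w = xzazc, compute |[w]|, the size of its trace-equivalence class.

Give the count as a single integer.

drop 0:x onto floor
drop 1:z onto floor
drop 2:a onto {1:z}
drop 3:z onto {2:a}
drop 4:c onto {0:x, 3:z}
ground layer = {0:x, 1:z}
drop-orders for the pieces not yet dropped (sum over which currently-grounded one goes next):
  1 to go: {4} 1
  2 to go: {0,4} 1  {3,4} 1
  3 to go: {0,3,4} 2  {2,3,4} 1
  if 0:x drops first: 1 orders
  if 1:z drops first: 3 orders
heap linearizations: 4

4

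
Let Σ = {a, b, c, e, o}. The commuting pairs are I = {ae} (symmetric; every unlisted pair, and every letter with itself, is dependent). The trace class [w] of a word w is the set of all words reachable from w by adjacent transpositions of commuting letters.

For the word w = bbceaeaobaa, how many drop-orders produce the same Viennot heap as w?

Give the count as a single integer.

piece 0:b — minimal
piece 1:b rests on {0:b}
piece 2:c rests on {1:b}
piece 3:e rests on {2:c}
piece 4:a rests on {2:c}
piece 5:e rests on {3:e}
piece 6:a rests on {4:a}
piece 7:o rests on {5:e, 6:a}
piece 8:b rests on {7:o}
piece 9:a rests on {8:b}
piece 10:a rests on {9:a}
minimal pieces: {0:b}
ways to finish when only these pieces remain (= sum over removing one remaining piece with nothing left below it):
  1 left: {10}→1
  2 left: {9,10}→1
  3 left: {8,9,10}→1
  4 left: {7,8,9,10}→1
  5 left: {5,7,8,9,10}→1  {6,7,8,9,10}→1
  6 left: {3,5,7,8,9,10}→1  {4,6,7,8,9,10}→1  {5,6,7,8,9,10}→2
  7 left: {3,5,6,7,8,9,10}→3  {4,5,6,7,8,9,10}→3
  8 left: {3,4,5,6,7,8,9,10}→6
  9 left: {2,3,4,5,6,7,8,9,10}→6
  placing 0:b first → 6 extensions

6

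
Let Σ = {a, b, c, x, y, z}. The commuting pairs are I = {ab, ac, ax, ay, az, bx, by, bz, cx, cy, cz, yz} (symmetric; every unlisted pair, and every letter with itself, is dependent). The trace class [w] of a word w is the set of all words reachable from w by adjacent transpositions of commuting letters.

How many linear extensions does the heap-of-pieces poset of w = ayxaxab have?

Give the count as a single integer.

140

0(a) covers ∅
1(y) covers ∅
2(x) covers 1:y
3(a) covers 0:a
4(x) covers 2:x
5(a) covers 3:a
6(b) covers ∅
floor of heap: 0:a, 1:y, 6:b
completions by unplaced set U, small U first (add the entries for U minus each lowest piece of U):
  |U|=1: {4}:1  {5}:1  {6}:1
  |U|=2: {2,4}:1  {3,5}:1  {4,5}:2  {4,6}:2  {5,6}:2
  |U|=3: {0,3,5}:1  {1,2,4}:1  {2,4,5}:3  {2,4,6}:3  {3,4,5}:3  {3,5,6}:3  {4,5,6}:6
  |U|=4: {0,3,4,5}:4  {0,3,5,6}:4  {1,2,4,5}:4  {1,2,4,6}:4  {2,3,4,5}:6  {2,4,5,6}:12  {3,4,5,6}:12
  |U|=5: {0,2,3,4,5}:10  {0,3,4,5,6}:20  {1,2,3,4,5}:10  {1,2,4,5,6}:20  {2,3,4,5,6}:30
  start at 0(a): 60
  start at 1(y): 60
  start at 6(b): 20
sum over floor = 140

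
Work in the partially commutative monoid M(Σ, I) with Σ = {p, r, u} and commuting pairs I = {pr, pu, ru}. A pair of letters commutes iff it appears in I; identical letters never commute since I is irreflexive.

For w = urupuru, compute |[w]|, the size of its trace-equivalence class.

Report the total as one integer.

105

piece 0:u — minimal
piece 1:r — minimal
piece 2:u rests on {0:u}
piece 3:p — minimal
piece 4:u rests on {2:u}
piece 5:r rests on {1:r}
piece 6:u rests on {4:u}
minimal pieces: {0:u, 1:r, 3:p}
ways to finish when only these pieces remain (= sum over removing one remaining piece with nothing left below it):
  1 left: {3}→1  {5}→1  {6}→1
  2 left: {1,5}→1  {3,5}→2  {3,6}→2  {4,6}→1  {5,6}→2
  3 left: {1,3,5}→3  {1,5,6}→3  {2,4,6}→1  {3,4,6}→3  {3,5,6}→6  {4,5,6}→3
  4 left: {0,2,4,6}→1  {1,3,5,6}→12  {1,4,5,6}→6  {2,3,4,6}→4  {2,4,5,6}→4  {3,4,5,6}→12
  5 left: {0,2,3,4,6}→5  {0,2,4,5,6}→5  {1,2,4,5,6}→10  {1,3,4,5,6}→30  {2,3,4,5,6}→20
  placing 0:u first → 60 extensions
  placing 1:r first → 30 extensions
  placing 3:p first → 15 extensions
total linear extensions = 105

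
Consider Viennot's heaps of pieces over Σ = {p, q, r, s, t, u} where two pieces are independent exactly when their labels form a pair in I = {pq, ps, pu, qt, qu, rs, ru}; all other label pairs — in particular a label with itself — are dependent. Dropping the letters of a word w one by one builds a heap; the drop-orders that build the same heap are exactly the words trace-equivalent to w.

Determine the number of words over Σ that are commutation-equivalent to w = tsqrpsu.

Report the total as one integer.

6

0(t) covers ∅
1(s) covers 0:t
2(q) covers 1:s
3(r) covers 2:q
4(p) covers 3:r
5(s) covers 2:q
6(u) covers 5:s
floor of heap: 0:t
completions by unplaced set U, small U first (add the entries for U minus each lowest piece of U):
  |U|=1: {4}:1  {6}:1
  |U|=2: {3,4}:1  {4,6}:2  {5,6}:1
  |U|=3: {3,4,6}:3  {4,5,6}:3
  |U|=4: {3,4,5,6}:6
  |U|=5: {2,3,4,5,6}:6
  start at 0(t): 6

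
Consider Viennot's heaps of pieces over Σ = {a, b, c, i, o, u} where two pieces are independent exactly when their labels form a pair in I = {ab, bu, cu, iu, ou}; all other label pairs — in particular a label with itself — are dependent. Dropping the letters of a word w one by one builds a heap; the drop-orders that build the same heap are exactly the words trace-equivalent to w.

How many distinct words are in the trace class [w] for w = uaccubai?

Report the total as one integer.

7

0(u) covers ∅
1(a) covers 0:u
2(c) covers 1:a
3(c) covers 2:c
4(u) covers 1:a
5(b) covers 3:c
6(a) covers 3:c, 4:u
7(i) covers 5:b, 6:a
floor of heap: 0:u
completions by unplaced set U, small U first (add the entries for U minus each lowest piece of U):
  |U|=1: {7}:1
  |U|=2: {5,7}:1  {6,7}:1
  |U|=3: {4,6,7}:1  {5,6,7}:2
  |U|=4: {3,5,6,7}:2  {4,5,6,7}:3
  |U|=5: {2,3,5,6,7}:2  {3,4,5,6,7}:5
  |U|=6: {2,3,4,5,6,7}:7
  start at 0(u): 7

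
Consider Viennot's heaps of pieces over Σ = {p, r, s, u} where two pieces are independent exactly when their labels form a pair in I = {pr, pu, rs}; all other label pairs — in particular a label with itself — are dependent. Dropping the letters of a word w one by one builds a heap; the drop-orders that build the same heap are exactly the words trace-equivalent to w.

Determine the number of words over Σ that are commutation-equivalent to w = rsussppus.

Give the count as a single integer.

#0=r has no predecessor
#1=s has no predecessor
#2=u depends on [0:r, 1:s]
#3=s depends on [2:u]
#4=s depends on [3:s]
#5=p depends on [4:s]
#6=p depends on [5:p]
#7=u depends on [4:s]
#8=s depends on [6:p, 7:u]
sources: [0:r, 1:s]
N(rest) = Σ N(rest − s) over sources s of rest; N(one piece) = 1:
  size 1 → [8]=1
  size 2 → [6,8]=1  [7,8]=1
  size 3 → [5,6,8]=1  [6,7,8]=2
  size 4 → [5,6,7,8]=3
  size 5 → [4,5,6,7,8]=3
  size 6 → [3,4,5,6,7,8]=3
  size 7 → [2,3,4,5,6,7,8]=3
  first=0(r) contributes 3
  first=1(s) contributes 3
|[w]| = 6

6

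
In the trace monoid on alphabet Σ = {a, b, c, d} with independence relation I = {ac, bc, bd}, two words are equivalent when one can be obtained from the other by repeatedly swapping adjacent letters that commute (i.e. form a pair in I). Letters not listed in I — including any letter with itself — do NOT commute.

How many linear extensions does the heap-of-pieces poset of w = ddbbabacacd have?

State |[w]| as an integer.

115

drop 0:d onto floor
drop 1:d onto {0:d}
drop 2:b onto floor
drop 3:b onto {2:b}
drop 4:a onto {1:d, 3:b}
drop 5:b onto {4:a}
drop 6:a onto {5:b}
drop 7:c onto {1:d}
drop 8:a onto {6:a}
drop 9:c onto {7:c}
drop 10:d onto {8:a, 9:c}
ground layer = {0:d, 2:b}
drop-orders for the pieces not yet dropped (sum over which currently-grounded one goes next):
  1 to go: {10} 1
  2 to go: {8,10} 1  {9,10} 1
  3 to go: {6,8,10} 1  {7,9,10} 1  {8,9,10} 2
  4 to go: {5,6,8,10} 1  {6,8,9,10} 3  {7,8,9,10} 3
  5 to go: {4,5,6,8,10} 1  {5,6,8,9,10} 4  {6,7,8,9,10} 6
  6 to go: {3,4,5,6,8,10} 1  {4,5,6,8,9,10} 5  {5,6,7,8,9,10} 10
  7 to go: {2,3,4,5,6,8,10} 1  {3,4,5,6,8,9,10} 6  {4,5,6,7,8,9,10} 15
  8 to go: {1,4,5,6,7,8,9,10} 15  {2,3,4,5,6,8,9,10} 7  {3,4,5,6,7,8,9,10} 21
  9 to go: {0,1,4,5,6,7,8,9,10} 15  {1,3,4,5,6,7,8,9,10} 36  {2,3,4,5,6,7,8,9,10} 28
  if 0:d drops first: 64 orders
  if 2:b drops first: 51 orders
heap linearizations: 115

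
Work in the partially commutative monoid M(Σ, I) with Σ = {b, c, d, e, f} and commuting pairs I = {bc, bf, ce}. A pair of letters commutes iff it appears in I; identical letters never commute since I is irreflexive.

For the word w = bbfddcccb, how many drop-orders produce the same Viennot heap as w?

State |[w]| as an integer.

drop 0:b onto floor
drop 1:b onto {0:b}
drop 2:f onto floor
drop 3:d onto {1:b, 2:f}
drop 4:d onto {3:d}
drop 5:c onto {4:d}
drop 6:c onto {5:c}
drop 7:c onto {6:c}
drop 8:b onto {4:d}
ground layer = {0:b, 2:f}
drop-orders for the pieces not yet dropped (sum over which currently-grounded one goes next):
  1 to go: {7} 1  {8} 1
  2 to go: {6,7} 1  {7,8} 2
  3 to go: {5,6,7} 1  {6,7,8} 3
  4 to go: {5,6,7,8} 4
  5 to go: {4,5,6,7,8} 4
  6 to go: {3,4,5,6,7,8} 4
  7 to go: {1,3,4,5,6,7,8} 4  {2,3,4,5,6,7,8} 4
  if 0:b drops first: 8 orders
  if 2:f drops first: 4 orders
heap linearizations: 12

12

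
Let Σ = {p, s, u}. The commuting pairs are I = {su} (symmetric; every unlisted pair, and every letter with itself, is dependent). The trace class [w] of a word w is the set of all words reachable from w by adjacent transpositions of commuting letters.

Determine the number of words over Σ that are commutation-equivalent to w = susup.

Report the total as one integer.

piece 0:s — minimal
piece 1:u — minimal
piece 2:s rests on {0:s}
piece 3:u rests on {1:u}
piece 4:p rests on {2:s, 3:u}
minimal pieces: {0:s, 1:u}
ways to finish when only these pieces remain (= sum over removing one remaining piece with nothing left below it):
  1 left: {4}→1
  2 left: {2,4}→1  {3,4}→1
  3 left: {0,2,4}→1  {1,3,4}→1  {2,3,4}→2
  placing 0:s first → 3 extensions
  placing 1:u first → 3 extensions
total linear extensions = 6

6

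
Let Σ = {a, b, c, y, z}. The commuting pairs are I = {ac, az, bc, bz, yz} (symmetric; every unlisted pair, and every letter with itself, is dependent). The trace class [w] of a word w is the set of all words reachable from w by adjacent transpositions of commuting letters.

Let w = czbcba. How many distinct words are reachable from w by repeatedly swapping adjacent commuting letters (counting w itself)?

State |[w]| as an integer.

0(c) covers ∅
1(z) covers 0:c
2(b) covers ∅
3(c) covers 1:z
4(b) covers 2:b
5(a) covers 4:b
floor of heap: 0:c, 2:b
completions by unplaced set U, small U first (add the entries for U minus each lowest piece of U):
  |U|=1: {3}:1  {5}:1
  |U|=2: {1,3}:1  {3,5}:2  {4,5}:1
  |U|=3: {0,1,3}:1  {1,3,5}:3  {2,4,5}:1  {3,4,5}:3
  |U|=4: {0,1,3,5}:4  {1,3,4,5}:6  {2,3,4,5}:4
  start at 0(c): 10
  start at 2(b): 10
sum over floor = 20

20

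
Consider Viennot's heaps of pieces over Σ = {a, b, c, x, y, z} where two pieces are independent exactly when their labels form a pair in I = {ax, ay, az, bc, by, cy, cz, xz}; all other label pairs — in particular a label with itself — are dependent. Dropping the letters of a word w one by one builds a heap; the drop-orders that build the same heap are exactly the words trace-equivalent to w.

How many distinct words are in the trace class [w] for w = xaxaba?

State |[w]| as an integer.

6

piece 0:x — minimal
piece 1:a — minimal
piece 2:x rests on {0:x}
piece 3:a rests on {1:a}
piece 4:b rests on {2:x, 3:a}
piece 5:a rests on {4:b}
minimal pieces: {0:x, 1:a}
ways to finish when only these pieces remain (= sum over removing one remaining piece with nothing left below it):
  1 left: {5}→1
  2 left: {4,5}→1
  3 left: {2,4,5}→1  {3,4,5}→1
  4 left: {0,2,4,5}→1  {1,3,4,5}→1  {2,3,4,5}→2
  placing 0:x first → 3 extensions
  placing 1:a first → 3 extensions
total linear extensions = 6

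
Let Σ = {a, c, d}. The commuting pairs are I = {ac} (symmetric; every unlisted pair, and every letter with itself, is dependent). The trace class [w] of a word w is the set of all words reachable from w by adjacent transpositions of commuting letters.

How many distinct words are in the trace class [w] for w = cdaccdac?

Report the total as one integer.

6

#0=c has no predecessor
#1=d depends on [0:c]
#2=a depends on [1:d]
#3=c depends on [1:d]
#4=c depends on [3:c]
#5=d depends on [2:a, 4:c]
#6=a depends on [5:d]
#7=c depends on [5:d]
sources: [0:c]
N(rest) = Σ N(rest − s) over sources s of rest; N(one piece) = 1:
  size 1 → [6]=1  [7]=1
  size 2 → [6,7]=2
  size 3 → [5,6,7]=2
  size 4 → [2,5,6,7]=2  [4,5,6,7]=2
  size 5 → [2,4,5,6,7]=4  [3,4,5,6,7]=2
  size 6 → [2,3,4,5,6,7]=6
  first=0(c) contributes 6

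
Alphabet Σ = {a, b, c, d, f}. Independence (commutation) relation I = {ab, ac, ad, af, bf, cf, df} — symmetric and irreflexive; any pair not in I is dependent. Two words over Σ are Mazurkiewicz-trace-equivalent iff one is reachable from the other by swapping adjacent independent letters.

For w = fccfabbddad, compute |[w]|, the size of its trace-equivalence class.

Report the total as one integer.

#0=f has no predecessor
#1=c has no predecessor
#2=c depends on [1:c]
#3=f depends on [0:f]
#4=a has no predecessor
#5=b depends on [2:c]
#6=b depends on [5:b]
#7=d depends on [6:b]
#8=d depends on [7:d]
#9=a depends on [4:a]
#10=d depends on [8:d]
sources: [0:f, 1:c, 4:a]
N(rest) = Σ N(rest − s) over sources s of rest; N(one piece) = 1:
  size 1 → [3]=1  [9]=1  [10]=1
  size 2 → [0,3]=1  [3,9]=2  [3,10]=2  [4,9]=1  [8,10]=1  [9,10]=2
  size 3 → [0,3,9]=3  [0,3,10]=3  [3,4,9]=3  [3,8,10]=3  [3,9,10]=6  [4,9,10]=3  [7,8,10]=1  [8,9,10]=3
  size 4 → [0,3,4,9]=6  [0,3,8,10]=6  [0,3,9,10]=12  [3,4,9,10]=12  [3,7,8,10]=4  [3,8,9,10]=12  [4,8,9,10]=6  [6,7,8,10]=1  [7,8,9,10]=4
  size 5 → [0,3,4,9,10]=30  [0,3,7,8,10]=10  [0,3,8,9,10]=30  [3,4,8,9,10]=30  [3,6,7,8,10]=5  [3,7,8,9,10]=20  [4,7,8,9,10]=10  [5,6,7,8,10]=1  [6,7,8,9,10]=5
  size 6 → [0,3,4,8,9,10]=90  [0,3,6,7,8,10]=15  [0,3,7,8,9,10]=60  [2,5,6,7,8,10]=1  [3,4,7,8,9,10]=60  [3,5,6,7,8,10]=6  [3,6,7,8,9,10]=30  [4,6,7,8,9,10]=15  [5,6,7,8,9,10]=6
  size 7 → [0,3,4,7,8,9,10]=210  [0,3,5,6,7,8,10]=21  [0,3,6,7,8,9,10]=105  [1,2,5,6,7,8,10]=1  [2,3,5,6,7,8,10]=7  [2,5,6,7,8,9,10]=7  [3,4,6,7,8,9,10]=105  [3,5,6,7,8,9,10]=42  [4,5,6,7,8,9,10]=21
  size 8 → [0,2,3,5,6,7,8,10]=28  [0,3,4,6,7,8,9,10]=420  [0,3,5,6,7,8,9,10]=168  [1,2,3,5,6,7,8,10]=8  [1,2,5,6,7,8,9,10]=8  [2,3,5,6,7,8,9,10]=56  [2,4,5,6,7,8,9,10]=28  [3,4,5,6,7,8,9,10]=168
  size 9 → [0,1,2,3,5,6,7,8,10]=36  [0,2,3,5,6,7,8,9,10]=252  [0,3,4,5,6,7,8,9,10]=756  [1,2,3,5,6,7,8,9,10]=72  [1,2,4,5,6,7,8,9,10]=36  [2,3,4,5,6,7,8,9,10]=252
  first=0(f) contributes 360
  first=1(c) contributes 1260
  first=4(a) contributes 360
|[w]| = 1980

1980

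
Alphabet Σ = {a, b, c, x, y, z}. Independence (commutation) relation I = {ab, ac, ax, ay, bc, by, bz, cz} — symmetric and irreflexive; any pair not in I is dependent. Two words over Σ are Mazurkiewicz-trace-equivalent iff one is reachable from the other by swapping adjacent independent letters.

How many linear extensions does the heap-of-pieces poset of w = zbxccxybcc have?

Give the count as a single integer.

drop 0:z onto floor
drop 1:b onto floor
drop 2:x onto {0:z, 1:b}
drop 3:c onto {2:x}
drop 4:c onto {3:c}
drop 5:x onto {4:c}
drop 6:y onto {5:x}
drop 7:b onto {5:x}
drop 8:c onto {6:y}
drop 9:c onto {8:c}
ground layer = {0:z, 1:b}
drop-orders for the pieces not yet dropped (sum over which currently-grounded one goes next):
  1 to go: {7} 1  {9} 1
  2 to go: {7,9} 2  {8,9} 1
  3 to go: {6,8,9} 1  {7,8,9} 3
  4 to go: {6,7,8,9} 4
  5 to go: {5,6,7,8,9} 4
  6 to go: {4,5,6,7,8,9} 4
  7 to go: {3,4,5,6,7,8,9} 4
  8 to go: {2,3,4,5,6,7,8,9} 4
  if 0:z drops first: 4 orders
  if 1:b drops first: 4 orders
heap linearizations: 8

8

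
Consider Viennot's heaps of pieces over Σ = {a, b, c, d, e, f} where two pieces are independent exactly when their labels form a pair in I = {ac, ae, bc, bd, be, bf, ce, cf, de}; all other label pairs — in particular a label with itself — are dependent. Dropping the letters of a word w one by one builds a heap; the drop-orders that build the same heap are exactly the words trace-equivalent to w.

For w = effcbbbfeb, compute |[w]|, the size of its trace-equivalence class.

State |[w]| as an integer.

0(e) covers ∅
1(f) covers 0:e
2(f) covers 1:f
3(c) covers ∅
4(b) covers ∅
5(b) covers 4:b
6(b) covers 5:b
7(f) covers 2:f
8(e) covers 7:f
9(b) covers 6:b
floor of heap: 0:e, 3:c, 4:b
completions by unplaced set U, small U first (add the entries for U minus each lowest piece of U):
  |U|=1: {3}:1  {8}:1  {9}:1
  |U|=2: {3,8}:2  {3,9}:2  {6,9}:1  {7,8}:1  {8,9}:2
  |U|=3: {2,7,8}:1  {3,6,9}:3  {3,7,8}:3  {3,8,9}:6  {5,6,9}:1  {6,8,9}:3  {7,8,9}:3
  |U|=4: {1,2,7,8}:1  {2,3,7,8}:4  {2,7,8,9}:4  {3,5,6,9}:4  {3,6,8,9}:12  {3,7,8,9}:12  {4,5,6,9}:1  {5,6,8,9}:4  {6,7,8,9}:6
  |U|=5: {0,1,2,7,8}:1  {1,2,3,7,8}:5  {1,2,7,8,9}:5  {2,3,7,8,9}:20  {2,6,7,8,9}:10  {3,4,5,6,9}:5  {3,5,6,8,9}:20  {3,6,7,8,9}:30  {4,5,6,8,9}:5  {5,6,7,8,9}:10
  |U|=6: {0,1,2,3,7,8}:6  {0,1,2,7,8,9}:6  {1,2,3,7,8,9}:30  {1,2,6,7,8,9}:15  {2,3,6,7,8,9}:60  {2,5,6,7,8,9}:20  {3,4,5,6,8,9}:30  {3,5,6,7,8,9}:60  {4,5,6,7,8,9}:15
  |U|=7: {0,1,2,3,7,8,9}:42  {0,1,2,6,7,8,9}:21  {1,2,3,6,7,8,9}:105  {1,2,5,6,7,8,9}:35  {2,3,5,6,7,8,9}:140  {2,4,5,6,7,8,9}:35  {3,4,5,6,7,8,9}:105
  |U|=8: {0,1,2,3,6,7,8,9}:168  {0,1,2,5,6,7,8,9}:56  {1,2,3,5,6,7,8,9}:280  {1,2,4,5,6,7,8,9}:70  {2,3,4,5,6,7,8,9}:280
  start at 0(e): 630
  start at 3(c): 126
  start at 4(b): 504
sum over floor = 1260

1260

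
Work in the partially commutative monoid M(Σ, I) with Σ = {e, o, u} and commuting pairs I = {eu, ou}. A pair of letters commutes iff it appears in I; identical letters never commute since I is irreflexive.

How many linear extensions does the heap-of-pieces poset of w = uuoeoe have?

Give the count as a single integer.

15

#0=u has no predecessor
#1=u depends on [0:u]
#2=o has no predecessor
#3=e depends on [2:o]
#4=o depends on [3:e]
#5=e depends on [4:o]
sources: [0:u, 2:o]
N(rest) = Σ N(rest − s) over sources s of rest; N(one piece) = 1:
  size 1 → [1]=1  [5]=1
  size 2 → [0,1]=1  [1,5]=2  [4,5]=1
  size 3 → [0,1,5]=3  [1,4,5]=3  [3,4,5]=1
  size 4 → [0,1,4,5]=6  [1,3,4,5]=4  [2,3,4,5]=1
  first=0(u) contributes 5
  first=2(o) contributes 10
|[w]| = 15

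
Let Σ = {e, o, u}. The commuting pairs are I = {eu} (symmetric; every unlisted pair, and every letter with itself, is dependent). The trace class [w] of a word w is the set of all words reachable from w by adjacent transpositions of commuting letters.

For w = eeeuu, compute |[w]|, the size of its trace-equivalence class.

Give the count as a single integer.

10

0(e) covers ∅
1(e) covers 0:e
2(e) covers 1:e
3(u) covers ∅
4(u) covers 3:u
floor of heap: 0:e, 3:u
completions by unplaced set U, small U first (add the entries for U minus each lowest piece of U):
  |U|=1: {2}:1  {4}:1
  |U|=2: {1,2}:1  {2,4}:2  {3,4}:1
  |U|=3: {0,1,2}:1  {1,2,4}:3  {2,3,4}:3
  start at 0(e): 6
  start at 3(u): 4
sum over floor = 10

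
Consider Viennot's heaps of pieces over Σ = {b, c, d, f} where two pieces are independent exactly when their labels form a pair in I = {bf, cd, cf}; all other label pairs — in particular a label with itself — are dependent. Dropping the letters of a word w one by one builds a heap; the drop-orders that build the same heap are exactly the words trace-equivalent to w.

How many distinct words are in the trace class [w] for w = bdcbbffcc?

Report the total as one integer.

drop 0:b onto floor
drop 1:d onto {0:b}
drop 2:c onto {0:b}
drop 3:b onto {1:d, 2:c}
drop 4:b onto {3:b}
drop 5:f onto {1:d}
drop 6:f onto {5:f}
drop 7:c onto {4:b}
drop 8:c onto {7:c}
ground layer = {0:b}
drop-orders for the pieces not yet dropped (sum over which currently-grounded one goes next):
  1 to go: {6} 1  {8} 1
  2 to go: {5,6} 1  {6,8} 2  {7,8} 1
  3 to go: {4,7,8} 1  {5,6,8} 3  {6,7,8} 3
  4 to go: {3,4,7,8} 1  {4,6,7,8} 4  {5,6,7,8} 6
  5 to go: {2,3,4,7,8} 1  {3,4,6,7,8} 5  {4,5,6,7,8} 10
  6 to go: {2,3,4,6,7,8} 6  {3,4,5,6,7,8} 15
  7 to go: {1,3,4,5,6,7,8} 15  {2,3,4,5,6,7,8} 21
  if 0:b drops first: 36 orders

36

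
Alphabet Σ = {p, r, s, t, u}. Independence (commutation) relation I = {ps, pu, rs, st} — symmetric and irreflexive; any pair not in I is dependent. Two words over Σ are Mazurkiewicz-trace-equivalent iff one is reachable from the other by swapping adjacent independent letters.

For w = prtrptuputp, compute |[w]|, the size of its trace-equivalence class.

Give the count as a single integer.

drop 0:p onto floor
drop 1:r onto {0:p}
drop 2:t onto {1:r}
drop 3:r onto {2:t}
drop 4:p onto {3:r}
drop 5:t onto {4:p}
drop 6:u onto {5:t}
drop 7:p onto {5:t}
drop 8:u onto {6:u}
drop 9:t onto {7:p, 8:u}
drop 10:p onto {9:t}
ground layer = {0:p}
drop-orders for the pieces not yet dropped (sum over which currently-grounded one goes next):
  1 to go: {10} 1
  2 to go: {9,10} 1
  3 to go: {7,9,10} 1  {8,9,10} 1
  4 to go: {6,8,9,10} 1  {7,8,9,10} 2
  5 to go: {6,7,8,9,10} 3
  6 to go: {5,6,7,8,9,10} 3
  7 to go: {4,5,6,7,8,9,10} 3
  8 to go: {3,4,5,6,7,8,9,10} 3
  9 to go: {2,3,4,5,6,7,8,9,10} 3
  if 0:p drops first: 3 orders

3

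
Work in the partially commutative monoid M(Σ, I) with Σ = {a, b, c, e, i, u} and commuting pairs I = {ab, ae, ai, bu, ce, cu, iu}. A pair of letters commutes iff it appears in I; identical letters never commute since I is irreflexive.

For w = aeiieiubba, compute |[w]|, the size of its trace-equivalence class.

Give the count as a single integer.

piece 0:a — minimal
piece 1:e — minimal
piece 2:i rests on {1:e}
piece 3:i rests on {2:i}
piece 4:e rests on {3:i}
piece 5:i rests on {4:e}
piece 6:u rests on {0:a, 4:e}
piece 7:b rests on {5:i}
piece 8:b rests on {7:b}
piece 9:a rests on {6:u}
minimal pieces: {0:a, 1:e}
ways to finish when only these pieces remain (= sum over removing one remaining piece with nothing left below it):
  1 left: {8}→1  {9}→1
  2 left: {6,9}→1  {7,8}→1  {8,9}→2
  3 left: {0,6,9}→1  {5,7,8}→1  {6,8,9}→3  {7,8,9}→3
  4 left: {0,6,8,9}→4  {5,7,8,9}→4  {6,7,8,9}→6
  5 left: {0,6,7,8,9}→10  {5,6,7,8,9}→10
  6 left: {0,5,6,7,8,9}→20  {4,5,6,7,8,9}→10
  7 left: {0,4,5,6,7,8,9}→30  {3,4,5,6,7,8,9}→10
  8 left: {0,3,4,5,6,7,8,9}→40  {2,3,4,5,6,7,8,9}→10
  placing 0:a first → 10 extensions
  placing 1:e first → 50 extensions
total linear extensions = 60

60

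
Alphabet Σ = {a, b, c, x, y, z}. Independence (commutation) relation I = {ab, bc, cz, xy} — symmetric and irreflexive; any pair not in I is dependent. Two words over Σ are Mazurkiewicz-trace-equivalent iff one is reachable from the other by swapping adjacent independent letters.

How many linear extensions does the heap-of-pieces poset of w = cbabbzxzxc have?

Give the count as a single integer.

drop 0:c onto floor
drop 1:b onto floor
drop 2:a onto {0:c}
drop 3:b onto {1:b}
drop 4:b onto {3:b}
drop 5:z onto {2:a, 4:b}
drop 6:x onto {5:z}
drop 7:z onto {6:x}
drop 8:x onto {7:z}
drop 9:c onto {8:x}
ground layer = {0:c, 1:b}
drop-orders for the pieces not yet dropped (sum over which currently-grounded one goes next):
  1 to go: {9} 1
  2 to go: {8,9} 1
  3 to go: {7,8,9} 1
  4 to go: {6,7,8,9} 1
  5 to go: {5,6,7,8,9} 1
  6 to go: {2,5,6,7,8,9} 1  {4,5,6,7,8,9} 1
  7 to go: {0,2,5,6,7,8,9} 1  {2,4,5,6,7,8,9} 2  {3,4,5,6,7,8,9} 1
  8 to go: {0,2,4,5,6,7,8,9} 3  {1,3,4,5,6,7,8,9} 1  {2,3,4,5,6,7,8,9} 3
  if 0:c drops first: 4 orders
  if 1:b drops first: 6 orders
heap linearizations: 10

10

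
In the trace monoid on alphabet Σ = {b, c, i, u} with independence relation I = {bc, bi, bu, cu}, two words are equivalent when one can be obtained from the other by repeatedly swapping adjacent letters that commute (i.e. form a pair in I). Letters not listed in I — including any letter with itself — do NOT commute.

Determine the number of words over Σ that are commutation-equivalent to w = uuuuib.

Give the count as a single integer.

0(u) covers ∅
1(u) covers 0:u
2(u) covers 1:u
3(u) covers 2:u
4(i) covers 3:u
5(b) covers ∅
floor of heap: 0:u, 5:b
completions by unplaced set U, small U first (add the entries for U minus each lowest piece of U):
  |U|=1: {4}:1  {5}:1
  |U|=2: {3,4}:1  {4,5}:2
  |U|=3: {2,3,4}:1  {3,4,5}:3
  |U|=4: {1,2,3,4}:1  {2,3,4,5}:4
  start at 0(u): 5
  start at 5(b): 1
sum over floor = 6

6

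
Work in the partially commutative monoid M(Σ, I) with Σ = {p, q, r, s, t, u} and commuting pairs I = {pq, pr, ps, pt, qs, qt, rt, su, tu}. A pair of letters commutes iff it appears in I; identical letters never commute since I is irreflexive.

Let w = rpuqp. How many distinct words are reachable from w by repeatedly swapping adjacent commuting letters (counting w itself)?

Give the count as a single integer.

0(r) covers ∅
1(p) covers ∅
2(u) covers 0:r, 1:p
3(q) covers 2:u
4(p) covers 2:u
floor of heap: 0:r, 1:p
completions by unplaced set U, small U first (add the entries for U minus each lowest piece of U):
  |U|=1: {3}:1  {4}:1
  |U|=2: {3,4}:2
  |U|=3: {2,3,4}:2
  start at 0(r): 2
  start at 1(p): 2
sum over floor = 4

4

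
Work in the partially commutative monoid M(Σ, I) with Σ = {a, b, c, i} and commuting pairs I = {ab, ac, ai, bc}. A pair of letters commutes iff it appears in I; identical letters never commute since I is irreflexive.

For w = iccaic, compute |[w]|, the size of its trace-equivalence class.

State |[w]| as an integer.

6

0(i) covers ∅
1(c) covers 0:i
2(c) covers 1:c
3(a) covers ∅
4(i) covers 2:c
5(c) covers 4:i
floor of heap: 0:i, 3:a
completions by unplaced set U, small U first (add the entries for U minus each lowest piece of U):
  |U|=1: {3}:1  {5}:1
  |U|=2: {3,5}:2  {4,5}:1
  |U|=3: {2,4,5}:1  {3,4,5}:3
  |U|=4: {1,2,4,5}:1  {2,3,4,5}:4
  start at 0(i): 5
  start at 3(a): 1
sum over floor = 6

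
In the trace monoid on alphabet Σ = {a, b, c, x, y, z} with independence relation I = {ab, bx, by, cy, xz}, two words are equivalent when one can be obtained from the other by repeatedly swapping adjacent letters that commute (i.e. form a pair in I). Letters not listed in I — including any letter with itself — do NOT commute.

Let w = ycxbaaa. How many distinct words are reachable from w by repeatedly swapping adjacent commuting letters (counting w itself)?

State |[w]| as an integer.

11

#0=y has no predecessor
#1=c has no predecessor
#2=x depends on [0:y, 1:c]
#3=b depends on [1:c]
#4=a depends on [2:x]
#5=a depends on [4:a]
#6=a depends on [5:a]
sources: [0:y, 1:c]
N(rest) = Σ N(rest − s) over sources s of rest; N(one piece) = 1:
  size 1 → [3]=1  [6]=1
  size 2 → [3,6]=2  [5,6]=1
  size 3 → [3,5,6]=3  [4,5,6]=1
  size 4 → [2,4,5,6]=1  [3,4,5,6]=4
  size 5 → [0,2,4,5,6]=1  [2,3,4,5,6]=5
  first=0(y) contributes 5
  first=1(c) contributes 6
|[w]| = 11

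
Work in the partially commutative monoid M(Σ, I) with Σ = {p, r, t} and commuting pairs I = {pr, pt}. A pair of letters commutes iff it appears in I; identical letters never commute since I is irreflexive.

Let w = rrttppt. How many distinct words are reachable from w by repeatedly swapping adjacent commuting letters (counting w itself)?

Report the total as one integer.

#0=r has no predecessor
#1=r depends on [0:r]
#2=t depends on [1:r]
#3=t depends on [2:t]
#4=p has no predecessor
#5=p depends on [4:p]
#6=t depends on [3:t]
sources: [0:r, 4:p]
N(rest) = Σ N(rest − s) over sources s of rest; N(one piece) = 1:
  size 1 → [5]=1  [6]=1
  size 2 → [3,6]=1  [4,5]=1  [5,6]=2
  size 3 → [2,3,6]=1  [3,5,6]=3  [4,5,6]=3
  size 4 → [1,2,3,6]=1  [2,3,5,6]=4  [3,4,5,6]=6
  size 5 → [0,1,2,3,6]=1  [1,2,3,5,6]=5  [2,3,4,5,6]=10
  first=0(r) contributes 15
  first=4(p) contributes 6
|[w]| = 21

21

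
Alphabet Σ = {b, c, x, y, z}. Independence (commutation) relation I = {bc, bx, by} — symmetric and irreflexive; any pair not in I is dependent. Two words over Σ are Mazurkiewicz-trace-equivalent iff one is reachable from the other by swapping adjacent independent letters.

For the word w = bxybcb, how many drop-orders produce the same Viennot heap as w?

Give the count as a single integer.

20

drop 0:b onto floor
drop 1:x onto floor
drop 2:y onto {1:x}
drop 3:b onto {0:b}
drop 4:c onto {2:y}
drop 5:b onto {3:b}
ground layer = {0:b, 1:x}
drop-orders for the pieces not yet dropped (sum over which currently-grounded one goes next):
  1 to go: {4} 1  {5} 1
  2 to go: {2,4} 1  {3,5} 1  {4,5} 2
  3 to go: {0,3,5} 1  {1,2,4} 1  {2,4,5} 3  {3,4,5} 3
  4 to go: {0,3,4,5} 4  {1,2,4,5} 4  {2,3,4,5} 6
  if 0:b drops first: 10 orders
  if 1:x drops first: 10 orders
heap linearizations: 20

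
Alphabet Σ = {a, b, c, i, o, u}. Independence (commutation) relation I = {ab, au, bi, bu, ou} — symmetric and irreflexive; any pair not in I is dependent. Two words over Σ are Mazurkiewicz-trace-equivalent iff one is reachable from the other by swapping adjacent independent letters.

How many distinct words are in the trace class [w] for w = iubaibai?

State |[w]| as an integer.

56

#0=i has no predecessor
#1=u depends on [0:i]
#2=b has no predecessor
#3=a depends on [0:i]
#4=i depends on [1:u, 3:a]
#5=b depends on [2:b]
#6=a depends on [4:i]
#7=i depends on [6:a]
sources: [0:i, 2:b]
N(rest) = Σ N(rest − s) over sources s of rest; N(one piece) = 1:
  size 1 → [5]=1  [7]=1
  size 2 → [2,5]=1  [5,7]=2  [6,7]=1
  size 3 → [2,5,7]=3  [4,6,7]=1  [5,6,7]=3
  size 4 → [1,4,6,7]=1  [2,5,6,7]=6  [3,4,6,7]=1  [4,5,6,7]=4
  size 5 → [1,3,4,6,7]=2  [1,4,5,6,7]=5  [2,4,5,6,7]=10  [3,4,5,6,7]=5
  size 6 → [0,1,3,4,6,7]=2  [1,2,4,5,6,7]=15  [1,3,4,5,6,7]=12  [2,3,4,5,6,7]=15
  first=0(i) contributes 42
  first=2(b) contributes 14
|[w]| = 56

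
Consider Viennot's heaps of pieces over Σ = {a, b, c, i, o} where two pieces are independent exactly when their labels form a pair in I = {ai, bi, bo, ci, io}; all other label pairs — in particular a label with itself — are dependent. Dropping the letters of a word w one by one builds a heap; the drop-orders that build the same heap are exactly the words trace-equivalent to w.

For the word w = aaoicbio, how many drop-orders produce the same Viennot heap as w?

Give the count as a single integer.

56

#0=a has no predecessor
#1=a depends on [0:a]
#2=o depends on [1:a]
#3=i has no predecessor
#4=c depends on [2:o]
#5=b depends on [4:c]
#6=i depends on [3:i]
#7=o depends on [4:c]
sources: [0:a, 3:i]
N(rest) = Σ N(rest − s) over sources s of rest; N(one piece) = 1:
  size 1 → [5]=1  [6]=1  [7]=1
  size 2 → [3,6]=1  [5,6]=2  [5,7]=2  [6,7]=2
  size 3 → [3,5,6]=3  [3,6,7]=3  [4,5,7]=2  [5,6,7]=6
  size 4 → [2,4,5,7]=2  [3,5,6,7]=12  [4,5,6,7]=8
  size 5 → [1,2,4,5,7]=2  [2,4,5,6,7]=10  [3,4,5,6,7]=20
  size 6 → [0,1,2,4,5,7]=2  [1,2,4,5,6,7]=12  [2,3,4,5,6,7]=30
  first=0(a) contributes 42
  first=3(i) contributes 14
|[w]| = 56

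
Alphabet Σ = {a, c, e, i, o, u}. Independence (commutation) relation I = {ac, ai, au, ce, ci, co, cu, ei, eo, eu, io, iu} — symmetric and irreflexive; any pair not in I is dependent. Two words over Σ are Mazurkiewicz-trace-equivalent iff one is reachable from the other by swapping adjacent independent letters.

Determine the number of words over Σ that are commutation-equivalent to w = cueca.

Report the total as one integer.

30

drop 0:c onto floor
drop 1:u onto floor
drop 2:e onto floor
drop 3:c onto {0:c}
drop 4:a onto {2:e}
ground layer = {0:c, 1:u, 2:e}
drop-orders for the pieces not yet dropped (sum over which currently-grounded one goes next):
  1 to go: {1} 1  {3} 1  {4} 1
  2 to go: {0,3} 1  {1,3} 2  {1,4} 2  {2,4} 1  {3,4} 2
  3 to go: {0,1,3} 3  {0,3,4} 3  {1,2,4} 3  {1,3,4} 6  {2,3,4} 3
  if 0:c drops first: 12 orders
  if 1:u drops first: 6 orders
  if 2:e drops first: 12 orders
heap linearizations: 30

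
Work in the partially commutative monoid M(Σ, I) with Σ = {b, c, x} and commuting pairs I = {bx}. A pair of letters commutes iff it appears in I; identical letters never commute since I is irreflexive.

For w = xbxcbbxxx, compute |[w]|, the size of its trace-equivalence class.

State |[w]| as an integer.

30

piece 0:x — minimal
piece 1:b — minimal
piece 2:x rests on {0:x}
piece 3:c rests on {1:b, 2:x}
piece 4:b rests on {3:c}
piece 5:b rests on {4:b}
piece 6:x rests on {3:c}
piece 7:x rests on {6:x}
piece 8:x rests on {7:x}
minimal pieces: {0:x, 1:b}
ways to finish when only these pieces remain (= sum over removing one remaining piece with nothing left below it):
  1 left: {5}→1  {8}→1
  2 left: {4,5}→1  {5,8}→2  {7,8}→1
  3 left: {4,5,8}→3  {5,7,8}→3  {6,7,8}→1
  4 left: {4,5,7,8}→6  {5,6,7,8}→4
  5 left: {4,5,6,7,8}→10
  6 left: {3,4,5,6,7,8}→10
  7 left: {1,3,4,5,6,7,8}→10  {2,3,4,5,6,7,8}→10
  placing 0:x first → 20 extensions
  placing 1:b first → 10 extensions
total linear extensions = 30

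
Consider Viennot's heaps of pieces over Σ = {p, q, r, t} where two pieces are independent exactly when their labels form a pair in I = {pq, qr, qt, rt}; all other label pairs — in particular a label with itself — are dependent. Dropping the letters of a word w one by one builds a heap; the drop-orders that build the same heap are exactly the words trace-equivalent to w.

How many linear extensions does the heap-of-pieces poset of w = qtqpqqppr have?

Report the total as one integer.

126

drop 0:q onto floor
drop 1:t onto floor
drop 2:q onto {0:q}
drop 3:p onto {1:t}
drop 4:q onto {2:q}
drop 5:q onto {4:q}
drop 6:p onto {3:p}
drop 7:p onto {6:p}
drop 8:r onto {7:p}
ground layer = {0:q, 1:t}
drop-orders for the pieces not yet dropped (sum over which currently-grounded one goes next):
  1 to go: {5} 1  {8} 1
  2 to go: {4,5} 1  {5,8} 2  {7,8} 1
  3 to go: {2,4,5} 1  {4,5,8} 3  {5,7,8} 3  {6,7,8} 1
  4 to go: {0,2,4,5} 1  {2,4,5,8} 4  {3,6,7,8} 1  {4,5,7,8} 6  {5,6,7,8} 4
  5 to go: {0,2,4,5,8} 5  {1,3,6,7,8} 1  {2,4,5,7,8} 10  {3,5,6,7,8} 5  {4,5,6,7,8} 10
  6 to go: {0,2,4,5,7,8} 15  {1,3,5,6,7,8} 6  {2,4,5,6,7,8} 20  {3,4,5,6,7,8} 15
  7 to go: {0,2,4,5,6,7,8} 35  {1,3,4,5,6,7,8} 21  {2,3,4,5,6,7,8} 35
  if 0:q drops first: 56 orders
  if 1:t drops first: 70 orders
heap linearizations: 126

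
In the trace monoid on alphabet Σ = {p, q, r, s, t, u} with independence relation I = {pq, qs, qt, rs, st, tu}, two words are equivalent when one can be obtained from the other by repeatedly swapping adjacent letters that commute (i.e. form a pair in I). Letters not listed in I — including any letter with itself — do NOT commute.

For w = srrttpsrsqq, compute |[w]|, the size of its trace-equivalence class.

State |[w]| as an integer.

drop 0:s onto floor
drop 1:r onto floor
drop 2:r onto {1:r}
drop 3:t onto {2:r}
drop 4:t onto {3:t}
drop 5:p onto {0:s, 4:t}
drop 6:s onto {5:p}
drop 7:r onto {5:p}
drop 8:s onto {6:s}
drop 9:q onto {7:r}
drop 10:q onto {9:q}
ground layer = {0:s, 1:r}
drop-orders for the pieces not yet dropped (sum over which currently-grounded one goes next):
  1 to go: {8} 1  {10} 1
  2 to go: {6,8} 1  {8,10} 2  {9,10} 1
  3 to go: {6,8,10} 3  {7,9,10} 1  {8,9,10} 3
  4 to go: {6,8,9,10} 6  {7,8,9,10} 4
  5 to go: {6,7,8,9,10} 10
  6 to go: {5,6,7,8,9,10} 10
  7 to go: {0,5,6,7,8,9,10} 10  {4,5,6,7,8,9,10} 10
  8 to go: {0,4,5,6,7,8,9,10} 20  {3,4,5,6,7,8,9,10} 10
  9 to go: {0,3,4,5,6,7,8,9,10} 30  {2,3,4,5,6,7,8,9,10} 10
  if 0:s drops first: 10 orders
  if 1:r drops first: 40 orders
heap linearizations: 50

50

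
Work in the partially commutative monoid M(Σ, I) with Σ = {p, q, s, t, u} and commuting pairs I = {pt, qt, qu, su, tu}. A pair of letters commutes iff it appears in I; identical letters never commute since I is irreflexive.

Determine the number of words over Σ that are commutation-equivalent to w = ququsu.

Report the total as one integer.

20

#0=q has no predecessor
#1=u has no predecessor
#2=q depends on [0:q]
#3=u depends on [1:u]
#4=s depends on [2:q]
#5=u depends on [3:u]
sources: [0:q, 1:u]
N(rest) = Σ N(rest − s) over sources s of rest; N(one piece) = 1:
  size 1 → [4]=1  [5]=1
  size 2 → [2,4]=1  [3,5]=1  [4,5]=2
  size 3 → [0,2,4]=1  [1,3,5]=1  [2,4,5]=3  [3,4,5]=3
  size 4 → [0,2,4,5]=4  [1,3,4,5]=4  [2,3,4,5]=6
  first=0(q) contributes 10
  first=1(u) contributes 10
|[w]| = 20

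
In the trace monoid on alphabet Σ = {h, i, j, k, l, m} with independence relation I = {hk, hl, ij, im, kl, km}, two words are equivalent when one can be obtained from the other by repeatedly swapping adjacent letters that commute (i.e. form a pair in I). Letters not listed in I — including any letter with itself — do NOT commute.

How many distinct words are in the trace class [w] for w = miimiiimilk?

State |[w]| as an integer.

204

drop 0:m onto floor
drop 1:i onto floor
drop 2:i onto {1:i}
drop 3:m onto {0:m}
drop 4:i onto {2:i}
drop 5:i onto {4:i}
drop 6:i onto {5:i}
drop 7:m onto {3:m}
drop 8:i onto {6:i}
drop 9:l onto {7:m, 8:i}
drop 10:k onto {8:i}
ground layer = {0:m, 1:i}
drop-orders for the pieces not yet dropped (sum over which currently-grounded one goes next):
  1 to go: {9} 1  {10} 1
  2 to go: {7,9} 1  {9,10} 2
  3 to go: {3,7,9} 1  {7,9,10} 3  {8,9,10} 2
  4 to go: {0,3,7,9} 1  {3,7,9,10} 4  {6,8,9,10} 2  {7,8,9,10} 5
  5 to go: {0,3,7,9,10} 5  {3,7,8,9,10} 9  {5,6,8,9,10} 2  {6,7,8,9,10} 7
  6 to go: {0,3,7,8,9,10} 14  {3,6,7,8,9,10} 16  {4,5,6,8,9,10} 2  {5,6,7,8,9,10} 9
  7 to go: {0,3,6,7,8,9,10} 30  {2,4,5,6,8,9,10} 2  {3,5,6,7,8,9,10} 25  {4,5,6,7,8,9,10} 11
  8 to go: {0,3,5,6,7,8,9,10} 55  {1,2,4,5,6,8,9,10} 2  {2,4,5,6,7,8,9,10} 13  {3,4,5,6,7,8,9,10} 36
  9 to go: {0,3,4,5,6,7,8,9,10} 91  {1,2,4,5,6,7,8,9,10} 15  {2,3,4,5,6,7,8,9,10} 49
  if 0:m drops first: 64 orders
  if 1:i drops first: 140 orders
heap linearizations: 204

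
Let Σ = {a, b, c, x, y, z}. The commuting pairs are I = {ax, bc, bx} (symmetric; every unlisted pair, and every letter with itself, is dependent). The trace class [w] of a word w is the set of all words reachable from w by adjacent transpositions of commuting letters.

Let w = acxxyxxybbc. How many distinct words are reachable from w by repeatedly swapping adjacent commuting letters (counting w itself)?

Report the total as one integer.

0(a) covers ∅
1(c) covers 0:a
2(x) covers 1:c
3(x) covers 2:x
4(y) covers 3:x
5(x) covers 4:y
6(x) covers 5:x
7(y) covers 6:x
8(b) covers 7:y
9(b) covers 8:b
10(c) covers 7:y
floor of heap: 0:a
completions by unplaced set U, small U first (add the entries for U minus each lowest piece of U):
  |U|=1: {9}:1  {10}:1
  |U|=2: {8,9}:1  {9,10}:2
  |U|=3: {8,9,10}:3
  |U|=4: {7,8,9,10}:3
  |U|=5: {6,7,8,9,10}:3
  |U|=6: {5,6,7,8,9,10}:3
  |U|=7: {4,5,6,7,8,9,10}:3
  |U|=8: {3,4,5,6,7,8,9,10}:3
  |U|=9: {2,3,4,5,6,7,8,9,10}:3
  start at 0(a): 3

3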